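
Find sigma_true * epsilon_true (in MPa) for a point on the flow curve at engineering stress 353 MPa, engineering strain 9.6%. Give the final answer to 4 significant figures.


sigma_true = sigma_eng * (1 + epsilon_eng)
sigma_true = 353 * (1 + 0.096) = 386.888 MPa
epsilon_true = ln(1 + epsilon_eng)
epsilon_true = ln(1 + 0.096) = 0.0916672
sigma_true * epsilon_true = 386.888 * 0.0916672 = 35.46 MPa


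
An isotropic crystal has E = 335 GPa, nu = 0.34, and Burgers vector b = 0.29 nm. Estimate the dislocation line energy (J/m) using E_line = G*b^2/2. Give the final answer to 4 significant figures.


Step 1: G = E / (2*(1+nu))
G = 335 / (2*(1+0.34)) = 125 GPa = 1.25e+11 Pa
Step 2: E_line = G*b^2/2
b = 0.29 nm = 2.9e-10 m
E_line = 0.5 * 1.25e+11 * (2.9e-10)^2 = 5.256e-09 J/m


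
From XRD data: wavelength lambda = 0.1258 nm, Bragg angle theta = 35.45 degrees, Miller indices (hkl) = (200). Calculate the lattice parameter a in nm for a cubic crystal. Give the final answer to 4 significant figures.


d = lambda / (2*sin(theta))
d = 0.1258 / (2*sin(35.45 deg))
d = 0.10845 nm
a = d * sqrt(h^2+k^2+l^2) = 0.10845 * sqrt(4)
a = 0.2169 nm


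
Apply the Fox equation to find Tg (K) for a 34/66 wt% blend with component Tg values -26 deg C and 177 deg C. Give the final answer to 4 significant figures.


1/Tg = w1/Tg1 + w2/Tg2 (in Kelvin)
Tg1 = 247.15 K, Tg2 = 450.15 K
1/Tg = 0.34/247.15 + 0.66/450.15
Tg = 351.9 K


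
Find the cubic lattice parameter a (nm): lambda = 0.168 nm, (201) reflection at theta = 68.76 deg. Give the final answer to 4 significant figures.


d = lambda / (2*sin(theta))
d = 0.168 / (2*sin(68.76 deg))
d = 0.0901219 nm
a = d * sqrt(h^2+k^2+l^2) = 0.0901219 * sqrt(5)
a = 0.2015 nm


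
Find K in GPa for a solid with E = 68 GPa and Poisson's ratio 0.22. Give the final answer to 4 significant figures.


K = E / (3*(1-2*nu))
K = 68 / (3*(1-2*0.22))
K = 40.48 GPa


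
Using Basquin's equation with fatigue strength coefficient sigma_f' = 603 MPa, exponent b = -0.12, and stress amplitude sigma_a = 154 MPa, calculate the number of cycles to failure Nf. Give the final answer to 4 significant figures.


sigma_a = sigma_f' * (2*Nf)^b
2*Nf = (sigma_a / sigma_f')^(1/b)
2*Nf = (154 / 603)^(1/-0.12)
2*Nf = 87090.7
Nf = 43550 cycles


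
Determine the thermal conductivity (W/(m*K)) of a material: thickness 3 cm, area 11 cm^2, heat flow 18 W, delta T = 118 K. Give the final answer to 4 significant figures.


k = Q*L / (A*dT)
L = 0.03 m, A = 1.1e-03 m^2
k = 18 * 0.03 / (1.1e-03 * 118)
k = 4.16 W/(m*K)


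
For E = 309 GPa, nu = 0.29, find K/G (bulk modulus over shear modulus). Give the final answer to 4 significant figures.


G = E / (2*(1+nu))
G = 309 / (2*(1+0.29)) = 119.767 GPa
K = E / (3*(1-2*nu))
K = 309 / (3*(1-2*0.29)) = 245.238 GPa
K/G = 245.238 / 119.767 = 2.048


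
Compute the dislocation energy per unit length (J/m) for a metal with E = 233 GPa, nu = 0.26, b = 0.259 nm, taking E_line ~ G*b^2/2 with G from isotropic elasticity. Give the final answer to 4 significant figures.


Step 1: G = E / (2*(1+nu))
G = 233 / (2*(1+0.26)) = 92.4603 GPa = 9.24603e+10 Pa
Step 2: E_line = G*b^2/2
b = 0.259 nm = 2.59e-10 m
E_line = 0.5 * 9.24603e+10 * (2.59e-10)^2 = 3.101e-09 J/m


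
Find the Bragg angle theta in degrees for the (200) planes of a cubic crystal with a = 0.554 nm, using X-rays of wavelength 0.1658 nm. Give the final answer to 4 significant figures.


d = a / sqrt(h^2+k^2+l^2)
d = 0.554 / sqrt(4) = 0.277 nm
lambda = 2*d*sin(theta)  =>  sin(theta) = lambda / (2*d)
sin(theta) = 0.1658 / (2 * 0.277) = 0.299278
theta = 17.41 deg


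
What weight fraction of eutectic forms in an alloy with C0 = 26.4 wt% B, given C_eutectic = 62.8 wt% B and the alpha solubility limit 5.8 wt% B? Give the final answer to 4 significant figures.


f_primary = (C_e - C0) / (C_e - C_alpha_max)
f_primary = (62.8 - 26.4) / (62.8 - 5.8)
f_primary = 0.638596
f_eutectic = 1 - 0.638596 = 0.3614


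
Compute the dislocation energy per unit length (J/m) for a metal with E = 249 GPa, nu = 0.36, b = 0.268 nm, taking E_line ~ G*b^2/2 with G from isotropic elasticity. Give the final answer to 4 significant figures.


Step 1: G = E / (2*(1+nu))
G = 249 / (2*(1+0.36)) = 91.5441 GPa = 9.15441e+10 Pa
Step 2: E_line = G*b^2/2
b = 0.268 nm = 2.68e-10 m
E_line = 0.5 * 9.15441e+10 * (2.68e-10)^2 = 3.288e-09 J/m


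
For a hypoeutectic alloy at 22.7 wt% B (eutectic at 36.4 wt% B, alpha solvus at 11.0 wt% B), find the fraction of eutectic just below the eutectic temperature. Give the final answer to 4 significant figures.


f_primary = (C_e - C0) / (C_e - C_alpha_max)
f_primary = (36.4 - 22.7) / (36.4 - 11.0)
f_primary = 0.53937
f_eutectic = 1 - 0.53937 = 0.4606


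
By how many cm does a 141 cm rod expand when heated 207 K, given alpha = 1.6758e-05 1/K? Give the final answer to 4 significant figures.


dL = L0 * alpha * dT
dL = 141 * 1.6758e-05 * 207
dL = 0.4891 cm


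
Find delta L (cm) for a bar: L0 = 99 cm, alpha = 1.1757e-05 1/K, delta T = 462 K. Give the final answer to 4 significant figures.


dL = L0 * alpha * dT
dL = 99 * 1.1757e-05 * 462
dL = 0.5377 cm


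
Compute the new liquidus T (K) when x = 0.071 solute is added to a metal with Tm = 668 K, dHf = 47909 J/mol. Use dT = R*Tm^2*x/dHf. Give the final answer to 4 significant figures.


dT = R*Tm^2*x / dHf
dT = 8.314 * 668^2 * 0.071 / 47909
dT = 5.49799 K
T_new = 668 - 5.49799 = 662.5 K


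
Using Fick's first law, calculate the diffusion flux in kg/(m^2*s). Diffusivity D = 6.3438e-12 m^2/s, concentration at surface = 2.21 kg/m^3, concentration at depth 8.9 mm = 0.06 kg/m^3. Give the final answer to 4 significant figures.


J = -D * (dC/dx) = D * (C1 - C2) / dx
J = 6.3438e-12 * (2.21 - 0.06) / 8.9e-03
J = 1.532e-09 kg/(m^2*s)


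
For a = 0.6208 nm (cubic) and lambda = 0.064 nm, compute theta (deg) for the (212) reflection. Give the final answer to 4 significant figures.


d = a / sqrt(h^2+k^2+l^2)
d = 0.6208 / sqrt(9) = 0.206933 nm
lambda = 2*d*sin(theta)  =>  sin(theta) = lambda / (2*d)
sin(theta) = 0.064 / (2 * 0.206933) = 0.154639
theta = 8.896 deg


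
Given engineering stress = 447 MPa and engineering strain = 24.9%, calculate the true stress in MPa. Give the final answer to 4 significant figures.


sigma_true = sigma_eng * (1 + epsilon_eng)
sigma_true = 447 * (1 + 0.249)
sigma_true = 558.3 MPa


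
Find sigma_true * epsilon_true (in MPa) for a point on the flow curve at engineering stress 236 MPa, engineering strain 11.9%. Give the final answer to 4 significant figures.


sigma_true = sigma_eng * (1 + epsilon_eng)
sigma_true = 236 * (1 + 0.119) = 264.084 MPa
epsilon_true = ln(1 + epsilon_eng)
epsilon_true = ln(1 + 0.119) = 0.112435
sigma_true * epsilon_true = 264.084 * 0.112435 = 29.69 MPa


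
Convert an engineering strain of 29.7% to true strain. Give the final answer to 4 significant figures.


epsilon_true = ln(1 + epsilon_eng)
epsilon_true = ln(1 + 0.297)
epsilon_true = 0.2601


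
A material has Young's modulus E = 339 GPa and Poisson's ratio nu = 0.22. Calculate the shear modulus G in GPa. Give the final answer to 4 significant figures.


G = E / (2*(1+nu))
G = 339 / (2*(1+0.22))
G = 138.9 GPa


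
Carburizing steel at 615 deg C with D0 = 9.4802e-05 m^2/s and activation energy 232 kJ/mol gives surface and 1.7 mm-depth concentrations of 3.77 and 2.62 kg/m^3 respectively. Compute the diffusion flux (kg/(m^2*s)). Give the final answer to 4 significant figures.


Step 1: D = D0 * exp(-Qd/(R*T))
T = 615 + 273.15 = 888.15 K
D = 9.4802e-05 * exp(-232e3 / (8.314 * 888.15)) = 2.14655e-18 m^2/s
Step 2: J = D * (C1 - C2) / dx
J = 2.14655e-18 * (3.77 - 2.62) / 1.7e-03
J = 1.452e-15 kg/(m^2*s)


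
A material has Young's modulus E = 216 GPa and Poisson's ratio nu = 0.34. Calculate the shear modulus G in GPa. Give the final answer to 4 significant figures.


G = E / (2*(1+nu))
G = 216 / (2*(1+0.34))
G = 80.6 GPa


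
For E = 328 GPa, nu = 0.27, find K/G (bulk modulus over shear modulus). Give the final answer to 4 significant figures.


G = E / (2*(1+nu))
G = 328 / (2*(1+0.27)) = 129.134 GPa
K = E / (3*(1-2*nu))
K = 328 / (3*(1-2*0.27)) = 237.681 GPa
K/G = 237.681 / 129.134 = 1.841


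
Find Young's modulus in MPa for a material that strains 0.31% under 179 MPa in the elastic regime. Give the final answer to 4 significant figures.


E = sigma / epsilon
epsilon = 0.31% = 3.1e-03
E = 179 / 3.1e-03
E = 57740 MPa


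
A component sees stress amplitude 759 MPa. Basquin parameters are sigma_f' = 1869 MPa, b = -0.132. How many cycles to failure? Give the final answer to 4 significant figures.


sigma_a = sigma_f' * (2*Nf)^b
2*Nf = (sigma_a / sigma_f')^(1/b)
2*Nf = (759 / 1869)^(1/-0.132)
2*Nf = 922.371
Nf = 461.2 cycles


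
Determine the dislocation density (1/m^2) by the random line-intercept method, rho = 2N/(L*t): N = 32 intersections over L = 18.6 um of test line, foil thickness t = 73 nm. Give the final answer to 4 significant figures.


rho = 2N / (L * t)
L = 18.6 um = 1.86e-05 m, t = 73 nm = 7.3e-08 m
rho = 2 * 32 / (1.86e-05 * 7.3e-08)
rho = 4.714e+13 1/m^2


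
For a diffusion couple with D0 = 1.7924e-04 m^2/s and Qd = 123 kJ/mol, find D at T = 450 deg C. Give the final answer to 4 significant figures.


D = D0 * exp(-Qd / (R*T))
T = 723.15 K
D = 1.7924e-04 * exp(-123e3 / (8.314 * 723.15))
D = 2.337e-13 m^2/s


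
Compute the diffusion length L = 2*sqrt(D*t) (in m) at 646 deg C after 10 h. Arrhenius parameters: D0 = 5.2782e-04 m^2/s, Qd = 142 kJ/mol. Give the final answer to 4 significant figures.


Step 1: D = D0 * exp(-Qd/(R*T))
T = 919.15 K
D = 5.2782e-04 * exp(-142e3 / (8.314 * 919.15)) = 4.49196e-12 m^2/s
Step 2: L = 2*sqrt(D*t)
t = 10 h = 36000 s
L = 2*sqrt(4.49196e-12 * 36000) = 8.043e-04 m


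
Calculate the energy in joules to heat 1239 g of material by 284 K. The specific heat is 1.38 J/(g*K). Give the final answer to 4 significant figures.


Q = m * cp * dT
Q = 1239 * 1.38 * 284
Q = 485600 J


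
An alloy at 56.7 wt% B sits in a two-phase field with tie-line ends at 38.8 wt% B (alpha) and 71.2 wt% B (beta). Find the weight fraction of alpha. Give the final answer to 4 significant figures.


f_alpha = (C_beta - C0) / (C_beta - C_alpha)
f_alpha = (71.2 - 56.7) / (71.2 - 38.8)
f_alpha = 0.4475


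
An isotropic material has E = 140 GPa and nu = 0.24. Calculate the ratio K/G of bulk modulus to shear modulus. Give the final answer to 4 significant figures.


G = E / (2*(1+nu))
G = 140 / (2*(1+0.24)) = 56.4516 GPa
K = E / (3*(1-2*nu))
K = 140 / (3*(1-2*0.24)) = 89.7436 GPa
K/G = 89.7436 / 56.4516 = 1.59


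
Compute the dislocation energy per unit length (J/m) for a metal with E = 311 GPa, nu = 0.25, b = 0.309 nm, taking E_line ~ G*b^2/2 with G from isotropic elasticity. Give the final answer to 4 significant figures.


Step 1: G = E / (2*(1+nu))
G = 311 / (2*(1+0.25)) = 124.4 GPa = 1.244e+11 Pa
Step 2: E_line = G*b^2/2
b = 0.309 nm = 3.09e-10 m
E_line = 0.5 * 1.244e+11 * (3.09e-10)^2 = 5.939e-09 J/m


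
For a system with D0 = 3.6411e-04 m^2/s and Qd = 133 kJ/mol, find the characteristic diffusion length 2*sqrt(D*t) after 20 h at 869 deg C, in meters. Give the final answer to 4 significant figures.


Step 1: D = D0 * exp(-Qd/(R*T))
T = 1142.15 K
D = 3.6411e-04 * exp(-133e3 / (8.314 * 1142.15)) = 3.00914e-10 m^2/s
Step 2: L = 2*sqrt(D*t)
t = 20 h = 72000 s
L = 2*sqrt(3.00914e-10 * 72000) = 9.309e-03 m


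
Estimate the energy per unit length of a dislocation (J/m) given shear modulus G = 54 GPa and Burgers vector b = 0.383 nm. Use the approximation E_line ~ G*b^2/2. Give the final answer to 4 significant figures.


E = G*b^2/2
b = 0.383 nm = 3.83e-10 m
G = 54 GPa = 5.4e+10 Pa
E = 0.5 * 5.4e+10 * (3.83e-10)^2
E = 3.961e-09 J/m


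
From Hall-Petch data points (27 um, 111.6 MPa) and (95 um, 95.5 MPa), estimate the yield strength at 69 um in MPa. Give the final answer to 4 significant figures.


sigma_y = sigma0 + k / sqrt(d)
1/sqrt(d1) = 1/sqrt(2.7e-05) = 192.45;  1/sqrt(d2) = 102.598
k = (sigma1 - sigma2) / (1/sqrt(d1) - 1/sqrt(d2)) = (111.6 - 95.5) / (192.45 - 102.598) = 0.179183 MPa*m^0.5
sigma0 = sigma1 - k/sqrt(d1) = 111.6 - 0.179183*192.45 = 77.1162 MPa
sigma_y(d3) = 77.1162 + 0.179183 / sqrt(6.9e-05) = 98.69 MPa


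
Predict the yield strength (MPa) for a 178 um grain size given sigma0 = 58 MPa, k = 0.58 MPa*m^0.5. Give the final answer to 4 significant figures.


sigma_y = sigma0 + k / sqrt(d)
d = 178 um = 1.78e-04 m
sigma_y = 58 + 0.58 / sqrt(1.78e-04)
sigma_y = 101.5 MPa


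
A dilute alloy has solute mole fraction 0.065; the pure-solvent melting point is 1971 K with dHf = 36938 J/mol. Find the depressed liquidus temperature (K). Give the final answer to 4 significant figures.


dT = R*Tm^2*x / dHf
dT = 8.314 * 1971^2 * 0.065 / 36938
dT = 56.836 K
T_new = 1971 - 56.836 = 1914 K


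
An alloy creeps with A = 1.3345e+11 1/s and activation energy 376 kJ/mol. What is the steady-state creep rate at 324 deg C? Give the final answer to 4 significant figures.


rate = A * exp(-Q / (R*T))
T = 324 + 273.15 = 597.15 K
rate = 1.3345e+11 * exp(-376e3 / (8.314 * 597.15))
rate = 1.715e-22 1/s


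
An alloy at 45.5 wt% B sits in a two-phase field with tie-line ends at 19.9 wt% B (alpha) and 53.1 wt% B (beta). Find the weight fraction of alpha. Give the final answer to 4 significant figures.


f_alpha = (C_beta - C0) / (C_beta - C_alpha)
f_alpha = (53.1 - 45.5) / (53.1 - 19.9)
f_alpha = 0.2289


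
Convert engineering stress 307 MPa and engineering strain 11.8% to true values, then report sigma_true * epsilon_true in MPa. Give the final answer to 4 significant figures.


sigma_true = sigma_eng * (1 + epsilon_eng)
sigma_true = 307 * (1 + 0.118) = 343.226 MPa
epsilon_true = ln(1 + epsilon_eng)
epsilon_true = ln(1 + 0.118) = 0.111541
sigma_true * epsilon_true = 343.226 * 0.111541 = 38.28 MPa


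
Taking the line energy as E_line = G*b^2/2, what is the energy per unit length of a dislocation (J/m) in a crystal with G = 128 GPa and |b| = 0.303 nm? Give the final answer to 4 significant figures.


E = G*b^2/2
b = 0.303 nm = 3.03e-10 m
G = 128 GPa = 1.28e+11 Pa
E = 0.5 * 1.28e+11 * (3.03e-10)^2
E = 5.876e-09 J/m


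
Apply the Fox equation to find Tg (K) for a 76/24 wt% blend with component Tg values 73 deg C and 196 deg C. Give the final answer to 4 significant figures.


1/Tg = w1/Tg1 + w2/Tg2 (in Kelvin)
Tg1 = 346.15 K, Tg2 = 469.15 K
1/Tg = 0.76/346.15 + 0.24/469.15
Tg = 369.4 K


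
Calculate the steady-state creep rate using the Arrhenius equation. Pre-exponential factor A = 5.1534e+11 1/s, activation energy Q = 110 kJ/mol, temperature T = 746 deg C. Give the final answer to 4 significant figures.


rate = A * exp(-Q / (R*T))
T = 746 + 273.15 = 1019.15 K
rate = 5.1534e+11 * exp(-110e3 / (8.314 * 1019.15))
rate = 1.186e+06 1/s


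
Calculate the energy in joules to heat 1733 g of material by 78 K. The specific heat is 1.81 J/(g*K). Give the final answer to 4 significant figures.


Q = m * cp * dT
Q = 1733 * 1.81 * 78
Q = 244700 J


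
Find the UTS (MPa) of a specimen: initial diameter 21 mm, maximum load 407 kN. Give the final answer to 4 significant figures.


A0 = pi*(d/2)^2 = pi*(21/2)^2 = 346.361 mm^2
UTS = F_max / A0 = 407*1000 / 346.361
UTS = 1175 MPa


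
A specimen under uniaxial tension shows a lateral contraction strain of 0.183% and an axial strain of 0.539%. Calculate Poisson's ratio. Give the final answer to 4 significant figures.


nu = -epsilon_lat / epsilon_axial
Lateral strain is contraction (negative), so using magnitudes:
nu = 0.183 / 0.539
nu = 0.3395


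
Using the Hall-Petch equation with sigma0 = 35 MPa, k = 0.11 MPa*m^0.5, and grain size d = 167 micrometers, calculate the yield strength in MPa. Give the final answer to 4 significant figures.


sigma_y = sigma0 + k / sqrt(d)
d = 167 um = 1.67e-04 m
sigma_y = 35 + 0.11 / sqrt(1.67e-04)
sigma_y = 43.51 MPa


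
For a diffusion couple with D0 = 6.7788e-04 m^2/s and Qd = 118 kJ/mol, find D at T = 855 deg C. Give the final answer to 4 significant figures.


D = D0 * exp(-Qd / (R*T))
T = 1128.15 K
D = 6.7788e-04 * exp(-118e3 / (8.314 * 1128.15))
D = 2.33e-09 m^2/s


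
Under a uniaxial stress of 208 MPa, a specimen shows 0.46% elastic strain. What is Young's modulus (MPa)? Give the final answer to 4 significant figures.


E = sigma / epsilon
epsilon = 0.46% = 4.6e-03
E = 208 / 4.6e-03
E = 45220 MPa


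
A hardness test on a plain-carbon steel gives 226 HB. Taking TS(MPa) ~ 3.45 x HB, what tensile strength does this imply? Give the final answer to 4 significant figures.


TS (MPa) = 3.45 * HB
TS = 3.45 * 226
TS = 779.7 MPa


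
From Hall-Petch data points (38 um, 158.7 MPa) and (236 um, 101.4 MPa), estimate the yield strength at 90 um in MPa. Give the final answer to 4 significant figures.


sigma_y = sigma0 + k / sqrt(d)
1/sqrt(d1) = 1/sqrt(3.8e-05) = 162.221;  1/sqrt(d2) = 65.0945
k = (sigma1 - sigma2) / (1/sqrt(d1) - 1/sqrt(d2)) = (158.7 - 101.4) / (162.221 - 65.0945) = 0.589949 MPa*m^0.5
sigma0 = sigma1 - k/sqrt(d1) = 158.7 - 0.589949*162.221 = 62.9976 MPa
sigma_y(d3) = 62.9976 + 0.589949 / sqrt(9e-05) = 125.2 MPa


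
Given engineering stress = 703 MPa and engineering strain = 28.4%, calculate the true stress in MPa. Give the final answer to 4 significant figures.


sigma_true = sigma_eng * (1 + epsilon_eng)
sigma_true = 703 * (1 + 0.284)
sigma_true = 902.7 MPa


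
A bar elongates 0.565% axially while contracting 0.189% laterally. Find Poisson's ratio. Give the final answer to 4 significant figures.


nu = -epsilon_lat / epsilon_axial
Lateral strain is contraction (negative), so using magnitudes:
nu = 0.189 / 0.565
nu = 0.3345


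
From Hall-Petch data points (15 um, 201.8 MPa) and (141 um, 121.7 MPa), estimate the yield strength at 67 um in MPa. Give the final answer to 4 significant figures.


sigma_y = sigma0 + k / sqrt(d)
1/sqrt(d1) = 1/sqrt(1.5e-05) = 258.199;  1/sqrt(d2) = 84.2152
k = (sigma1 - sigma2) / (1/sqrt(d1) - 1/sqrt(d2)) = (201.8 - 121.7) / (258.199 - 84.2152) = 0.460388 MPa*m^0.5
sigma0 = sigma1 - k/sqrt(d1) = 201.8 - 0.460388*258.199 = 82.9283 MPa
sigma_y(d3) = 82.9283 + 0.460388 / sqrt(6.7e-05) = 139.2 MPa


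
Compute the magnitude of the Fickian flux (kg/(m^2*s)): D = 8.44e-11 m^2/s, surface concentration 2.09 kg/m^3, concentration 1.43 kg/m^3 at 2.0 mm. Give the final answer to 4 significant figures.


J = -D * (dC/dx) = D * (C1 - C2) / dx
J = 8.44e-11 * (2.09 - 1.43) / 2e-03
J = 2.785e-08 kg/(m^2*s)


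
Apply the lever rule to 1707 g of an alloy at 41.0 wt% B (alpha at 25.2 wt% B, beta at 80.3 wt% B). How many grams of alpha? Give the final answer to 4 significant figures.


f_alpha = (C_beta - C0) / (C_beta - C_alpha)
f_alpha = (80.3 - 41.0) / (80.3 - 25.2) = 0.713249
m_alpha = f_alpha * m_total = 0.713249 * 1707 = 1218 g


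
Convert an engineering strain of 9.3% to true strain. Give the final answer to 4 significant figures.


epsilon_true = ln(1 + epsilon_eng)
epsilon_true = ln(1 + 0.093)
epsilon_true = 0.08893


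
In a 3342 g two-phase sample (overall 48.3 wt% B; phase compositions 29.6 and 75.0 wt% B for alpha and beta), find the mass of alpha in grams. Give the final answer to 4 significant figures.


f_alpha = (C_beta - C0) / (C_beta - C_alpha)
f_alpha = (75.0 - 48.3) / (75.0 - 29.6) = 0.588106
m_alpha = f_alpha * m_total = 0.588106 * 3342 = 1965 g


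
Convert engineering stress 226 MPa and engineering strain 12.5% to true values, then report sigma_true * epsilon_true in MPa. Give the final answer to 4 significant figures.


sigma_true = sigma_eng * (1 + epsilon_eng)
sigma_true = 226 * (1 + 0.125) = 254.25 MPa
epsilon_true = ln(1 + epsilon_eng)
epsilon_true = ln(1 + 0.125) = 0.117783
sigma_true * epsilon_true = 254.25 * 0.117783 = 29.95 MPa


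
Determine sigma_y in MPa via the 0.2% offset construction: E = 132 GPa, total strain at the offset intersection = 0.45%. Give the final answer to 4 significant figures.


Offset strain = 0.002
Elastic strain at yield = total_strain - offset = 4.5e-03 - 0.002 = 2.5e-03
sigma_y = E * elastic_strain = 132000 * 2.5e-03
sigma_y = 330 MPa


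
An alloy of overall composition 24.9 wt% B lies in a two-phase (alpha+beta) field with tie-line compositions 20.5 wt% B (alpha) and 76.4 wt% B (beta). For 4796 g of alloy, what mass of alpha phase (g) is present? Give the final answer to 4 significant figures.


f_alpha = (C_beta - C0) / (C_beta - C_alpha)
f_alpha = (76.4 - 24.9) / (76.4 - 20.5) = 0.921288
m_alpha = f_alpha * m_total = 0.921288 * 4796 = 4418 g


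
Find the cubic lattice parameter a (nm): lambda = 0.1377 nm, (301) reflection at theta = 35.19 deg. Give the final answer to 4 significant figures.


d = lambda / (2*sin(theta))
d = 0.1377 / (2*sin(35.19 deg))
d = 0.119471 nm
a = d * sqrt(h^2+k^2+l^2) = 0.119471 * sqrt(10)
a = 0.3778 nm


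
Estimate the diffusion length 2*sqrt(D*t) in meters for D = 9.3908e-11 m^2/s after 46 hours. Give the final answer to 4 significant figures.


t = 46 hr = 165600 s
Diffusion length = 2*sqrt(D*t)
= 2*sqrt(9.3908e-11 * 165600)
= 7.887e-03 m


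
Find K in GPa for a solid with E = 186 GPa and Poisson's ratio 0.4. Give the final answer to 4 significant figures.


K = E / (3*(1-2*nu))
K = 186 / (3*(1-2*0.4))
K = 310 GPa


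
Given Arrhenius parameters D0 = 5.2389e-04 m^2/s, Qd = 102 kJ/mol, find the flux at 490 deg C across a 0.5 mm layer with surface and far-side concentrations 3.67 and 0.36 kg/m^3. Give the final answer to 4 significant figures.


Step 1: D = D0 * exp(-Qd/(R*T))
T = 490 + 273.15 = 763.15 K
D = 5.2389e-04 * exp(-102e3 / (8.314 * 763.15)) = 5.46369e-11 m^2/s
Step 2: J = D * (C1 - C2) / dx
J = 5.46369e-11 * (3.67 - 0.36) / 5e-04
J = 3.617e-07 kg/(m^2*s)


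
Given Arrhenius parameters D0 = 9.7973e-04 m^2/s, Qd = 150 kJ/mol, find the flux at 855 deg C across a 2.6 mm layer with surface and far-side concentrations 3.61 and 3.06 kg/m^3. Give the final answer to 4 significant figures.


Step 1: D = D0 * exp(-Qd/(R*T))
T = 855 + 273.15 = 1128.15 K
D = 9.7973e-04 * exp(-150e3 / (8.314 * 1128.15)) = 1.11092e-10 m^2/s
Step 2: J = D * (C1 - C2) / dx
J = 1.11092e-10 * (3.61 - 3.06) / 2.6e-03
J = 2.35e-08 kg/(m^2*s)


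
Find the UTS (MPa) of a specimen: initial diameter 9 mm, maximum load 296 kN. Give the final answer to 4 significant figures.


A0 = pi*(d/2)^2 = pi*(9/2)^2 = 63.6173 mm^2
UTS = F_max / A0 = 296*1000 / 63.6173
UTS = 4653 MPa


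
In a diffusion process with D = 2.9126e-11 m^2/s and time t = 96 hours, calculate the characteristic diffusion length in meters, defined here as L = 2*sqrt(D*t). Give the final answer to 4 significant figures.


t = 96 hr = 345600 s
Diffusion length = 2*sqrt(D*t)
= 2*sqrt(2.9126e-11 * 345600)
= 6.345e-03 m


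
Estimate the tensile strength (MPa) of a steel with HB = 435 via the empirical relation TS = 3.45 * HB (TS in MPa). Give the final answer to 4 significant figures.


TS (MPa) = 3.45 * HB
TS = 3.45 * 435
TS = 1501 MPa


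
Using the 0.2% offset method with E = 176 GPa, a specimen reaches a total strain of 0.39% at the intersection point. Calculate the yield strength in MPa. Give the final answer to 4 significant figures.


Offset strain = 0.002
Elastic strain at yield = total_strain - offset = 3.9e-03 - 0.002 = 1.9e-03
sigma_y = E * elastic_strain = 176000 * 1.9e-03
sigma_y = 334.4 MPa


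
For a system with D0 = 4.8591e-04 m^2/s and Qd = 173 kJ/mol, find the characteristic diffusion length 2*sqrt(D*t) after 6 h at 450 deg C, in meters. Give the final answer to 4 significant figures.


Step 1: D = D0 * exp(-Qd/(R*T))
T = 723.15 K
D = 4.8591e-04 * exp(-173e3 / (8.314 * 723.15)) = 1.54865e-16 m^2/s
Step 2: L = 2*sqrt(D*t)
t = 6 h = 21600 s
L = 2*sqrt(1.54865e-16 * 21600) = 3.658e-06 m


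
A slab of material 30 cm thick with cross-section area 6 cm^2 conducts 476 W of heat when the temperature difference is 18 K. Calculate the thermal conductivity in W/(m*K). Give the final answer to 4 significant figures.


k = Q*L / (A*dT)
L = 0.3 m, A = 6e-04 m^2
k = 476 * 0.3 / (6e-04 * 18)
k = 13220 W/(m*K)


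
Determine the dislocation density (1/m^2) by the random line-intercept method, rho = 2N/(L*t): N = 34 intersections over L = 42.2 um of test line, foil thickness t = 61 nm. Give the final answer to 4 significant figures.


rho = 2N / (L * t)
L = 42.2 um = 4.22e-05 m, t = 61 nm = 6.1e-08 m
rho = 2 * 34 / (4.22e-05 * 6.1e-08)
rho = 2.642e+13 1/m^2


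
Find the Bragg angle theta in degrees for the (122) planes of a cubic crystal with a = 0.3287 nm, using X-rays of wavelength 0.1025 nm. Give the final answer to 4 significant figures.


d = a / sqrt(h^2+k^2+l^2)
d = 0.3287 / sqrt(9) = 0.109567 nm
lambda = 2*d*sin(theta)  =>  sin(theta) = lambda / (2*d)
sin(theta) = 0.1025 / (2 * 0.109567) = 0.467752
theta = 27.89 deg


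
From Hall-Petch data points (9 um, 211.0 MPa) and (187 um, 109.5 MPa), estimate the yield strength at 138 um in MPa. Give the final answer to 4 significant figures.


sigma_y = sigma0 + k / sqrt(d)
1/sqrt(d1) = 1/sqrt(9e-06) = 333.333;  1/sqrt(d2) = 73.1272
k = (sigma1 - sigma2) / (1/sqrt(d1) - 1/sqrt(d2)) = (211.0 - 109.5) / (333.333 - 73.1272) = 0.390075 MPa*m^0.5
sigma0 = sigma1 - k/sqrt(d1) = 211.0 - 0.390075*333.333 = 80.9749 MPa
sigma_y(d3) = 80.9749 + 0.390075 / sqrt(1.38e-04) = 114.2 MPa


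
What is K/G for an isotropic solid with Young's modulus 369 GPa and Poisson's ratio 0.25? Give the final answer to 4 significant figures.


G = E / (2*(1+nu))
G = 369 / (2*(1+0.25)) = 147.6 GPa
K = E / (3*(1-2*nu))
K = 369 / (3*(1-2*0.25)) = 246 GPa
K/G = 246 / 147.6 = 1.667


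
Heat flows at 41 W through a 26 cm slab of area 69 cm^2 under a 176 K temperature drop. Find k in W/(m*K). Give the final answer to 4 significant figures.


k = Q*L / (A*dT)
L = 0.26 m, A = 6.9e-03 m^2
k = 41 * 0.26 / (6.9e-03 * 176)
k = 8.778 W/(m*K)


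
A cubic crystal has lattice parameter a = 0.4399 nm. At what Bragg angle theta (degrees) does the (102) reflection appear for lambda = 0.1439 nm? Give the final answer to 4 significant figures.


d = a / sqrt(h^2+k^2+l^2)
d = 0.4399 / sqrt(5) = 0.196729 nm
lambda = 2*d*sin(theta)  =>  sin(theta) = lambda / (2*d)
sin(theta) = 0.1439 / (2 * 0.196729) = 0.365731
theta = 21.45 deg


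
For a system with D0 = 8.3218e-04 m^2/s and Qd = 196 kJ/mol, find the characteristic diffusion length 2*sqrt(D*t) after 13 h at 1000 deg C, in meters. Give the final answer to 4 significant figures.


Step 1: D = D0 * exp(-Qd/(R*T))
T = 1273.15 K
D = 8.3218e-04 * exp(-196e3 / (8.314 * 1273.15)) = 7.55898e-12 m^2/s
Step 2: L = 2*sqrt(D*t)
t = 13 h = 46800 s
L = 2*sqrt(7.55898e-12 * 46800) = 1.19e-03 m


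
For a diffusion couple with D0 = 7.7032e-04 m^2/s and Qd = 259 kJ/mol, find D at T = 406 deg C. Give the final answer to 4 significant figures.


D = D0 * exp(-Qd / (R*T))
T = 679.15 K
D = 7.7032e-04 * exp(-259e3 / (8.314 * 679.15))
D = 9.243e-24 m^2/s


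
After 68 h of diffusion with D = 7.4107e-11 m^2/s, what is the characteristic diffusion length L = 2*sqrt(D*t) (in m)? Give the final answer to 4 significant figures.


t = 68 hr = 244800 s
Diffusion length = 2*sqrt(D*t)
= 2*sqrt(7.4107e-11 * 244800)
= 8.519e-03 m


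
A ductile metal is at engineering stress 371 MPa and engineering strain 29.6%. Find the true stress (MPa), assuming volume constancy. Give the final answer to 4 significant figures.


sigma_true = sigma_eng * (1 + epsilon_eng)
sigma_true = 371 * (1 + 0.296)
sigma_true = 480.8 MPa


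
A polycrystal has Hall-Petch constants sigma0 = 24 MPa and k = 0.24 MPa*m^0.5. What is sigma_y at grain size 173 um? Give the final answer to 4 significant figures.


sigma_y = sigma0 + k / sqrt(d)
d = 173 um = 1.73e-04 m
sigma_y = 24 + 0.24 / sqrt(1.73e-04)
sigma_y = 42.25 MPa


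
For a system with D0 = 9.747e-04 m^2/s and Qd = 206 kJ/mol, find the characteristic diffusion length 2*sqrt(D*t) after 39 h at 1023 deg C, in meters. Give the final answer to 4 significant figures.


Step 1: D = D0 * exp(-Qd/(R*T))
T = 1296.15 K
D = 9.747e-04 * exp(-206e3 / (8.314 * 1296.15)) = 4.86187e-12 m^2/s
Step 2: L = 2*sqrt(D*t)
t = 39 h = 140400 s
L = 2*sqrt(4.86187e-12 * 140400) = 1.652e-03 m


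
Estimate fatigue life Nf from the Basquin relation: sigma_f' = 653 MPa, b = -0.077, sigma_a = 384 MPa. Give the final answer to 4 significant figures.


sigma_a = sigma_f' * (2*Nf)^b
2*Nf = (sigma_a / sigma_f')^(1/b)
2*Nf = (384 / 653)^(1/-0.077)
2*Nf = 987.577
Nf = 493.8 cycles


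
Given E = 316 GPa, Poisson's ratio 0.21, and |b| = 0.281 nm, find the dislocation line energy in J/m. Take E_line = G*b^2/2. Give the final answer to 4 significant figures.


Step 1: G = E / (2*(1+nu))
G = 316 / (2*(1+0.21)) = 130.579 GPa = 1.30579e+11 Pa
Step 2: E_line = G*b^2/2
b = 0.281 nm = 2.81e-10 m
E_line = 0.5 * 1.30579e+11 * (2.81e-10)^2 = 5.155e-09 J/m


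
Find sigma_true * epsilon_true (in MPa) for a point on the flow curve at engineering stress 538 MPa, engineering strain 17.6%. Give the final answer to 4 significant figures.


sigma_true = sigma_eng * (1 + epsilon_eng)
sigma_true = 538 * (1 + 0.176) = 632.688 MPa
epsilon_true = ln(1 + epsilon_eng)
epsilon_true = ln(1 + 0.176) = 0.162119
sigma_true * epsilon_true = 632.688 * 0.162119 = 102.6 MPa


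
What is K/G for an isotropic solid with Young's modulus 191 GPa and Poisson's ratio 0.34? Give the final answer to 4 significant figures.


G = E / (2*(1+nu))
G = 191 / (2*(1+0.34)) = 71.2687 GPa
K = E / (3*(1-2*nu))
K = 191 / (3*(1-2*0.34)) = 198.958 GPa
K/G = 198.958 / 71.2687 = 2.792


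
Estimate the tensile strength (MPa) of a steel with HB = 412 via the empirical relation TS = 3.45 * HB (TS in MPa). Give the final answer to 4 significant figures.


TS (MPa) = 3.45 * HB
TS = 3.45 * 412
TS = 1421 MPa


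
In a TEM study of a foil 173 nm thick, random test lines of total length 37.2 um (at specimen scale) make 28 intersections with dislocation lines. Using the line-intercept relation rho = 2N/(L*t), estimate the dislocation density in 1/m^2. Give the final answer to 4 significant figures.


rho = 2N / (L * t)
L = 37.2 um = 3.72e-05 m, t = 173 nm = 1.73e-07 m
rho = 2 * 28 / (3.72e-05 * 1.73e-07)
rho = 8.702e+12 1/m^2


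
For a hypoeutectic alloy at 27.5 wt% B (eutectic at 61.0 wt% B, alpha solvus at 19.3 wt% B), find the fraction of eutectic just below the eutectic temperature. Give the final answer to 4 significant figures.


f_primary = (C_e - C0) / (C_e - C_alpha_max)
f_primary = (61.0 - 27.5) / (61.0 - 19.3)
f_primary = 0.803357
f_eutectic = 1 - 0.803357 = 0.1966


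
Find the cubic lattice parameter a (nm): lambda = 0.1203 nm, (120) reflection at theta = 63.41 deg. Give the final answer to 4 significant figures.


d = lambda / (2*sin(theta))
d = 0.1203 / (2*sin(63.41 deg))
d = 0.0672644 nm
a = d * sqrt(h^2+k^2+l^2) = 0.0672644 * sqrt(5)
a = 0.1504 nm


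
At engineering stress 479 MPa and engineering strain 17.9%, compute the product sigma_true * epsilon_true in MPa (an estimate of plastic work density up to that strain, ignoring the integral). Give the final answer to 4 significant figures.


sigma_true = sigma_eng * (1 + epsilon_eng)
sigma_true = 479 * (1 + 0.179) = 564.741 MPa
epsilon_true = ln(1 + epsilon_eng)
epsilon_true = ln(1 + 0.179) = 0.164667
sigma_true * epsilon_true = 564.741 * 0.164667 = 92.99 MPa


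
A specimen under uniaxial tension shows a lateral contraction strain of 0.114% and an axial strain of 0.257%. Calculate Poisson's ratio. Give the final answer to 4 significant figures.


nu = -epsilon_lat / epsilon_axial
Lateral strain is contraction (negative), so using magnitudes:
nu = 0.114 / 0.257
nu = 0.4436


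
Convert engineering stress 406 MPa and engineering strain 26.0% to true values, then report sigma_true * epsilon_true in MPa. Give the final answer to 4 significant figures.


sigma_true = sigma_eng * (1 + epsilon_eng)
sigma_true = 406 * (1 + 0.26) = 511.56 MPa
epsilon_true = ln(1 + epsilon_eng)
epsilon_true = ln(1 + 0.26) = 0.231112
sigma_true * epsilon_true = 511.56 * 0.231112 = 118.2 MPa


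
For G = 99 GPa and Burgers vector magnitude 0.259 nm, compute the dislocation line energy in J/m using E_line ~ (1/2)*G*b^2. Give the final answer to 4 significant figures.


E = G*b^2/2
b = 0.259 nm = 2.59e-10 m
G = 99 GPa = 9.9e+10 Pa
E = 0.5 * 9.9e+10 * (2.59e-10)^2
E = 3.321e-09 J/m


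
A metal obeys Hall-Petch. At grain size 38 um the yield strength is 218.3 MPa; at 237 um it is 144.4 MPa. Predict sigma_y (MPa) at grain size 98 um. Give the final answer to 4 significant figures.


sigma_y = sigma0 + k / sqrt(d)
1/sqrt(d1) = 1/sqrt(3.8e-05) = 162.221;  1/sqrt(d2) = 64.957
k = (sigma1 - sigma2) / (1/sqrt(d1) - 1/sqrt(d2)) = (218.3 - 144.4) / (162.221 - 64.957) = 0.759784 MPa*m^0.5
sigma0 = sigma1 - k/sqrt(d1) = 218.3 - 0.759784*162.221 = 95.0467 MPa
sigma_y(d3) = 95.0467 + 0.759784 / sqrt(9.8e-05) = 171.8 MPa


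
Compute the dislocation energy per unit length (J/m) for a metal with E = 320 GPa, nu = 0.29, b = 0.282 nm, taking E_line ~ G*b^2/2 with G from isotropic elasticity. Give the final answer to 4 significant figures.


Step 1: G = E / (2*(1+nu))
G = 320 / (2*(1+0.29)) = 124.031 GPa = 1.24031e+11 Pa
Step 2: E_line = G*b^2/2
b = 0.282 nm = 2.82e-10 m
E_line = 0.5 * 1.24031e+11 * (2.82e-10)^2 = 4.932e-09 J/m


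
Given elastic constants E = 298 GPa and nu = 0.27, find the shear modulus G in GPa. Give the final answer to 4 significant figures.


G = E / (2*(1+nu))
G = 298 / (2*(1+0.27))
G = 117.3 GPa


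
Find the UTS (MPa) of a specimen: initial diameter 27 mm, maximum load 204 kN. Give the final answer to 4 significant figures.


A0 = pi*(d/2)^2 = pi*(27/2)^2 = 572.555 mm^2
UTS = F_max / A0 = 204*1000 / 572.555
UTS = 356.3 MPa


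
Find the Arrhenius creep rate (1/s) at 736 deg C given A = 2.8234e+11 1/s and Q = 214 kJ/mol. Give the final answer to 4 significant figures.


rate = A * exp(-Q / (R*T))
T = 736 + 273.15 = 1009.15 K
rate = 2.8234e+11 * exp(-214e3 / (8.314 * 1009.15))
rate = 2.363 1/s


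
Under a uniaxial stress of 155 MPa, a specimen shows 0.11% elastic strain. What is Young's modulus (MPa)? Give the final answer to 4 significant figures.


E = sigma / epsilon
epsilon = 0.11% = 1.1e-03
E = 155 / 1.1e-03
E = 140900 MPa


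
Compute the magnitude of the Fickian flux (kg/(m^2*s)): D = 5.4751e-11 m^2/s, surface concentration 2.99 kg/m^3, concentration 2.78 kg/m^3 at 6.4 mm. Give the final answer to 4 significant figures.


J = -D * (dC/dx) = D * (C1 - C2) / dx
J = 5.4751e-11 * (2.99 - 2.78) / 6.4e-03
J = 1.797e-09 kg/(m^2*s)


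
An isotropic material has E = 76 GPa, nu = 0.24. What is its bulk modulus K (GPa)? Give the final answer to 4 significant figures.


K = E / (3*(1-2*nu))
K = 76 / (3*(1-2*0.24))
K = 48.72 GPa


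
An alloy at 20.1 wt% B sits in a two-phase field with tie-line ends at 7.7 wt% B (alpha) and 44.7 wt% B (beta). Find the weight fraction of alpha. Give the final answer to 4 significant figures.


f_alpha = (C_beta - C0) / (C_beta - C_alpha)
f_alpha = (44.7 - 20.1) / (44.7 - 7.7)
f_alpha = 0.6649


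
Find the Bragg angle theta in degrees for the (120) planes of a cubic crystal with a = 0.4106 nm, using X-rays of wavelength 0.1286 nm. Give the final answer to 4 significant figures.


d = a / sqrt(h^2+k^2+l^2)
d = 0.4106 / sqrt(5) = 0.183626 nm
lambda = 2*d*sin(theta)  =>  sin(theta) = lambda / (2*d)
sin(theta) = 0.1286 / (2 * 0.183626) = 0.350168
theta = 20.5 deg


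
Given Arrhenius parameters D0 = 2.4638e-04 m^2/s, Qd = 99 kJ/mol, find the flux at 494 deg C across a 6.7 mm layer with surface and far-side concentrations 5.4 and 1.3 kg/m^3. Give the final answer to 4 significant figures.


Step 1: D = D0 * exp(-Qd/(R*T))
T = 494 + 273.15 = 767.15 K
D = 2.4638e-04 * exp(-99e3 / (8.314 * 767.15)) = 4.47229e-11 m^2/s
Step 2: J = D * (C1 - C2) / dx
J = 4.47229e-11 * (5.4 - 1.3) / 6.7e-03
J = 2.737e-08 kg/(m^2*s)


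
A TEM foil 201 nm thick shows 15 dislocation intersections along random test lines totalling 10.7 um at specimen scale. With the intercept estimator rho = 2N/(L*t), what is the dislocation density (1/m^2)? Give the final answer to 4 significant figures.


rho = 2N / (L * t)
L = 10.7 um = 1.07e-05 m, t = 201 nm = 2.01e-07 m
rho = 2 * 15 / (1.07e-05 * 2.01e-07)
rho = 1.395e+13 1/m^2


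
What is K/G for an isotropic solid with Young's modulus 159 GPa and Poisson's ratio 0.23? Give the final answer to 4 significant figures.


G = E / (2*(1+nu))
G = 159 / (2*(1+0.23)) = 64.6341 GPa
K = E / (3*(1-2*nu))
K = 159 / (3*(1-2*0.23)) = 98.1481 GPa
K/G = 98.1481 / 64.6341 = 1.519


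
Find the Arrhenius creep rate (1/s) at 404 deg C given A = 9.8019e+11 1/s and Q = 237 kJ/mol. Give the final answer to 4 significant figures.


rate = A * exp(-Q / (R*T))
T = 404 + 273.15 = 677.15 K
rate = 9.8019e+11 * exp(-237e3 / (8.314 * 677.15))
rate = 5.114e-07 1/s


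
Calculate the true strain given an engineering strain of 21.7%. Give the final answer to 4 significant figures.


epsilon_true = ln(1 + epsilon_eng)
epsilon_true = ln(1 + 0.217)
epsilon_true = 0.1964


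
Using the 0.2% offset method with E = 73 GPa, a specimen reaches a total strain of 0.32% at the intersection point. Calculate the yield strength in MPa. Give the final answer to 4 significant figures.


Offset strain = 0.002
Elastic strain at yield = total_strain - offset = 3.2e-03 - 0.002 = 1.2e-03
sigma_y = E * elastic_strain = 73000 * 1.2e-03
sigma_y = 87.6 MPa


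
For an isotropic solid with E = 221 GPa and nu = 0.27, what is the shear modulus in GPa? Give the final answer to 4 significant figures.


G = E / (2*(1+nu))
G = 221 / (2*(1+0.27))
G = 87.01 GPa


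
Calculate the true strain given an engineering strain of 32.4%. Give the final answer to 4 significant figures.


epsilon_true = ln(1 + epsilon_eng)
epsilon_true = ln(1 + 0.324)
epsilon_true = 0.2807


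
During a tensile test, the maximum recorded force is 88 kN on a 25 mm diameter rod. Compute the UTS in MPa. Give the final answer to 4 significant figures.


A0 = pi*(d/2)^2 = pi*(25/2)^2 = 490.874 mm^2
UTS = F_max / A0 = 88*1000 / 490.874
UTS = 179.3 MPa


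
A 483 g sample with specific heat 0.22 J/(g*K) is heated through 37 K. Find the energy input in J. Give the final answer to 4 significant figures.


Q = m * cp * dT
Q = 483 * 0.22 * 37
Q = 3932 J


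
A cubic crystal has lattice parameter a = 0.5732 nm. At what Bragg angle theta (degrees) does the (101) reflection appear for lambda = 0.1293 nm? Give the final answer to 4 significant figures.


d = a / sqrt(h^2+k^2+l^2)
d = 0.5732 / sqrt(2) = 0.405314 nm
lambda = 2*d*sin(theta)  =>  sin(theta) = lambda / (2*d)
sin(theta) = 0.1293 / (2 * 0.405314) = 0.159506
theta = 9.178 deg


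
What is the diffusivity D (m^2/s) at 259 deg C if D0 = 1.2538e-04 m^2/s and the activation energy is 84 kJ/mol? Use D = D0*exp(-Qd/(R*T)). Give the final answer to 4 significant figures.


D = D0 * exp(-Qd / (R*T))
T = 532.15 K
D = 1.2538e-04 * exp(-84e3 / (8.314 * 532.15))
D = 7.123e-13 m^2/s


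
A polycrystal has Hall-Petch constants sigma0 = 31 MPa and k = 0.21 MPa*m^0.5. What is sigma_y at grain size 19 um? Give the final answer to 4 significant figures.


sigma_y = sigma0 + k / sqrt(d)
d = 19 um = 1.9e-05 m
sigma_y = 31 + 0.21 / sqrt(1.9e-05)
sigma_y = 79.18 MPa


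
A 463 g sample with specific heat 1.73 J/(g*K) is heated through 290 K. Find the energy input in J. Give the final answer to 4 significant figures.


Q = m * cp * dT
Q = 463 * 1.73 * 290
Q = 232300 J


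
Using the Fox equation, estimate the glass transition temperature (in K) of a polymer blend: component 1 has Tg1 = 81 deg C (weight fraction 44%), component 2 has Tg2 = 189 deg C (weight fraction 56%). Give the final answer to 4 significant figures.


1/Tg = w1/Tg1 + w2/Tg2 (in Kelvin)
Tg1 = 354.15 K, Tg2 = 462.15 K
1/Tg = 0.44/354.15 + 0.56/462.15
Tg = 407.5 K
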